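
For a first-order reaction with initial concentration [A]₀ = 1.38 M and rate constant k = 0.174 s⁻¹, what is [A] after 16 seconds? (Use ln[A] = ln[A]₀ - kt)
0.0853 M

ln[A] = ln[A]₀ - k·t = ln(1.38) - (0.174)·(16) = 0.3221 - 2.7840 = -2.4619
[A] = e^(-2.4619) = 0.0853 M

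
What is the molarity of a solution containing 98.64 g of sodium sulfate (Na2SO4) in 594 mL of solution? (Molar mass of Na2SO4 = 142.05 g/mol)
Moles of Na2SO4 = 98.64 g ÷ 142.05 g/mol = 0.694403 mol
Volume = 594 mL = 0.594 L
Molarity = 0.694403 mol ÷ 0.594 L = 1.169 M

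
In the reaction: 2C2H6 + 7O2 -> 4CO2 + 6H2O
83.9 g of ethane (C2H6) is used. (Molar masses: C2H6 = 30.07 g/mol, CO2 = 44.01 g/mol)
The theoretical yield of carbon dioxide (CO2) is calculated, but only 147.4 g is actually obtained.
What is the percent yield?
Moles of C2H6 = 83.9 g ÷ 30.07 g/mol = 2.79016 mol
Mole ratio: 4 mol CO2 / 2 mol C2H6
Moles of CO2 = 2.79016 × (4/2) = 5.58031 mol
Theoretical yield = 5.58031 mol × 44.01 g/mol = 245.59 g
Actual yield = 147.4 g
Percent yield = (147.4 / 245.59) × 100% = 60.0%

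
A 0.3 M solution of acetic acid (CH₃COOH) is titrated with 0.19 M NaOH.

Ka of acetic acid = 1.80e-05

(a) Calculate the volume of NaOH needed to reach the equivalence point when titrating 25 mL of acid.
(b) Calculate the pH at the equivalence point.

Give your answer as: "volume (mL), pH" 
V = 39.5 mL, pH = 8.91

(a) At equivalence: moles acid = moles base.
moles acid = 0.3 × 0.025 = 0.0075 mol; V_NaOH = 0.0075/0.19 = 0.03947 L = 39.5 mL.
(b) At equivalence, all acid → conjugate base A⁻ at [A⁻] = 0.0075/0.06447 = 0.1163 M.
Kb = Kw/Ka = 1.0e-14/1.80e-05 = 5.556e-10; [OH⁻] = √(Kb·[A⁻]) = 8.039e-06; pOH = 5.09; pH = 14 − pOH = 8.91.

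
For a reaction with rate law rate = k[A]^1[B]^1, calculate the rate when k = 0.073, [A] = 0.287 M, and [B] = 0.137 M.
0.00287 M/s

rate = k·[A]^1·[B]^1 = 0.073·(0.287)^1·(0.137)^1 = 0.073·0.287·0.137 = 0.00287 M/s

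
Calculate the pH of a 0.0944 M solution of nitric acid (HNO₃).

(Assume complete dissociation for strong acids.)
pH = 1.03

[H⁺] = 0.0944 M for strong acid. pH = -log[H⁺] = -log(0.0944)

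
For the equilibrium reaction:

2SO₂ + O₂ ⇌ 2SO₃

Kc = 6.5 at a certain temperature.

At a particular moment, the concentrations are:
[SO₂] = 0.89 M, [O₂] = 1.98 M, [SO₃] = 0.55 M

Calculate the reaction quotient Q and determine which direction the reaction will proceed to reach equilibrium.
Q = 0.193, Q < K, reaction proceeds forward (toward products)

Q = ([SO₃]^2) / ([SO₂]^2 × [O₂])
  = ((0.55)^2) / ((0.89)^2·(1.98)) = 0.3025/1.5684 = 0.1929
Since Q = 0.1929 < Kc = 6.5, the reaction proceeds forward (toward products) to reach equilibrium.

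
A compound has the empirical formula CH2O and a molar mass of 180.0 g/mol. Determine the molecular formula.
Empirical formula mass of CH2O = 30.03 g/mol
Multiplier = 180.0 / 30.03 ≈ 6
Molecular formula = (CH2O) × 6 = C6H12O6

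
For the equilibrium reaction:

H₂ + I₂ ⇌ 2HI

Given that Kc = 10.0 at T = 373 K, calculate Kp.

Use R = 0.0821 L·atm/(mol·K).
K_p = 10.0000

Δn = (moles gaseous products) − (moles gaseous reactants) = 0
T = 373 K; RT = 0.0821 × 373 = 30.6233
Kp = Kc·(RT)^Δn = 10.0 × (30.6233)^0 = 10.0 × 1 = 10.0000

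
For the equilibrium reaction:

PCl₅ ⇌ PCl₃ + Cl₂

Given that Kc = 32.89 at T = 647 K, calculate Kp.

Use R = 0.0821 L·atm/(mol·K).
K_p = 1.75e+03

Δn = (moles gaseous products) − (moles gaseous reactants) = 1
T = 647 K; RT = 0.0821 × 647 = 53.1187
Kp = Kc·(RT)^Δn = 32.89 × (53.1187)^1 = 32.89 × 53.1187 = 1.75e+03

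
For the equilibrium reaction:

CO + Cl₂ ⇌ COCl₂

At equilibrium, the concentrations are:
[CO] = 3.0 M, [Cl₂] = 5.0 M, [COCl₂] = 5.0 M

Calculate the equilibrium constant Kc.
K_c = 0.3333

Kc = ([COCl₂]) / ([CO] × [Cl₂])
   = ((5.0)) / ((3.0)·(5.0))
   = 5 / 15 = 0.3333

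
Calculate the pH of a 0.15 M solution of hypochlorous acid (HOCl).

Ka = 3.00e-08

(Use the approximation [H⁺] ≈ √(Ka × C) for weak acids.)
pH = 4.17

[H⁺] = √(Ka × C) = √(3.00e-08 × 0.15) = 6.7082e-05. pH = -log(6.7082e-05)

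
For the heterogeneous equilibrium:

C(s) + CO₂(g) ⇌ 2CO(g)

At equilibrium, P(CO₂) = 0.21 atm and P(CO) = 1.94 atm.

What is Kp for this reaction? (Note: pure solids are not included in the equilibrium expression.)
K_p = 17.922

Solid C is excluded.
Kp = P(CO)²/P(CO₂) = (1.94)²/0.21 = 3.764/0.21 = 17.922.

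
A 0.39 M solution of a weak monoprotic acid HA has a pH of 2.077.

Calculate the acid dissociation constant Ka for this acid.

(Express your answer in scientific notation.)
K_a = 1.84e-04

[H⁺] = 10^(−pH) = 10^(−2.077) = 8.375e-03 M. For HA ⇌ H⁺ + A⁻, Ka = x²/(C − x) = (8.375e-03)²/(0.39 − 8.375e-03) = 1.84e-04.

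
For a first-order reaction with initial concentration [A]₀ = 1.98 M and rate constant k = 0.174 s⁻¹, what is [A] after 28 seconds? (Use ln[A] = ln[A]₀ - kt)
0.0152 M

ln[A] = ln[A]₀ - k·t = ln(1.98) - (0.174)·(28) = 0.6831 - 4.8720 = -4.1889
[A] = e^(-4.1889) = 0.0152 M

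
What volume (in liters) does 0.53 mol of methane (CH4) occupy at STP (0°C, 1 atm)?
At STP, 1 mol of gas occupies 22.4 L
Volume = 0.53 mol × 22.4 L/mol = 11.87 L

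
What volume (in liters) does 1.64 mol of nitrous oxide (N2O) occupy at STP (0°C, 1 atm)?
At STP, 1 mol of gas occupies 22.4 L
Volume = 1.64 mol × 22.4 L/mol = 36.74 L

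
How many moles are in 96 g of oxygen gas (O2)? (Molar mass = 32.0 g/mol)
Moles = 96 g ÷ 32.0 g/mol = 3 mol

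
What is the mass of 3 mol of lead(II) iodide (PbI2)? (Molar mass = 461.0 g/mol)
Mass = 3 mol × 461.0 g/mol = 1383 g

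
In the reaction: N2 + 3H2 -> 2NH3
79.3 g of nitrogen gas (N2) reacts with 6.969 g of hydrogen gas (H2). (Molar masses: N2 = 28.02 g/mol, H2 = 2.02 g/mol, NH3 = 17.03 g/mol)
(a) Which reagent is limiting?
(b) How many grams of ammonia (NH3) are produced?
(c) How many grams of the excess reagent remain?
(a) H2, (b) 39.17 g, (c) 47.08 g

Moles of N2 = 79.3 g ÷ 28.02 g/mol = 2.83012 mol
Moles of H2 = 6.969 g ÷ 2.02 g/mol = 3.45 mol
Moles ÷ coefficient: N2: 2.83012/1 = 2.83, H2: 3.45/3 = 1.15
(a) H2 has the smaller value, so H2 is the limiting reagent.
(b) Moles of NH3 = 3.45 mol H2 × (2/3) = 2.3 mol; mass = 2.3 mol × 17.03 g/mol = 39.17 g
(c) N2 consumed = 3.45 × (1/3) = 1.15 mol; remaining = 2.83012 − 1.15 = 1.68012 mol; mass = 1.68012 mol × 28.02 g/mol = 47.08 g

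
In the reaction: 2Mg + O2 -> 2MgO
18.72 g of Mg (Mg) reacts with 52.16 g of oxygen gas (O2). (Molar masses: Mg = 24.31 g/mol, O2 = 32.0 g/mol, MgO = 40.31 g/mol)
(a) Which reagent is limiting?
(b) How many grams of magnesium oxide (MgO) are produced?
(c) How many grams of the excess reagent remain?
(a) Mg, (b) 31.04 g, (c) 39.84 g

Moles of Mg = 18.72 g ÷ 24.31 g/mol = 0.770053 mol
Moles of O2 = 52.16 g ÷ 32.0 g/mol = 1.63 mol
Moles ÷ coefficient: Mg: 0.770053/2 = 0.385, O2: 1.63/1 = 1.63
(a) Mg has the smaller value, so Mg is the limiting reagent.
(b) Moles of MgO = 0.770053 mol Mg × (2/2) = 0.770053 mol; mass = 0.770053 mol × 40.31 g/mol = 31.04 g
(c) O2 consumed = 0.770053 × (1/2) = 0.385027 mol; remaining = 1.63 − 0.385027 = 1.24497 mol; mass = 1.24497 mol × 32.0 g/mol = 39.84 g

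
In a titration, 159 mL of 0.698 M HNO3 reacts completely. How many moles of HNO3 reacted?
Moles = Molarity × Volume (L)
Moles = 0.698 M × 0.159 L = 0.111 mol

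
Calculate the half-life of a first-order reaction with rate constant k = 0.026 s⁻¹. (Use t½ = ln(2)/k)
26.66 s

t½ = ln(2)/k = 0.6931/0.026 = 26.66 s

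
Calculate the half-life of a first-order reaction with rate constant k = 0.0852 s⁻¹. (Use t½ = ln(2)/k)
8.14 s

t½ = ln(2)/k = 0.6931/0.0852 = 8.14 s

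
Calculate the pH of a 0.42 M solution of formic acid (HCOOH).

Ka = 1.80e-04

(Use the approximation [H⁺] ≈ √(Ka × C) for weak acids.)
pH = 2.06

[H⁺] = √(Ka × C) = √(1.80e-04 × 0.42) = 8.6948e-03. pH = -log(8.6948e-03)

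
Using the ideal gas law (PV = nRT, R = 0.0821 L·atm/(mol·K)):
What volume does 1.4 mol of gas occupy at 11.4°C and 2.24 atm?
T = 11.4°C + 273.15 = 284.55 K
V = nRT/P = (1.4 × 0.0821 × 284.55) / 2.24
V = 14.60 L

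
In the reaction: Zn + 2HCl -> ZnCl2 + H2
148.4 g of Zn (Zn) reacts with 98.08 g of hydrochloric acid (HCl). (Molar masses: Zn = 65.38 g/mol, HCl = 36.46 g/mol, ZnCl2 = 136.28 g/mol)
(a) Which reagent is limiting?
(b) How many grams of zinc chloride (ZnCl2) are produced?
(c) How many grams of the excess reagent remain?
(a) HCl, (b) 183.3 g, (c) 60.46 g

Moles of Zn = 148.4 g ÷ 65.38 g/mol = 2.26981 mol
Moles of HCl = 98.08 g ÷ 36.46 g/mol = 2.69007 mol
Moles ÷ coefficient: Zn: 2.26981/1 = 2.27, HCl: 2.69007/2 = 1.345
(a) HCl has the smaller value, so HCl is the limiting reagent.
(b) Moles of ZnCl2 = 2.69007 mol HCl × (1/2) = 1.34504 mol; mass = 1.34504 mol × 136.28 g/mol = 183.3 g
(c) Zn consumed = 2.69007 × (1/2) = 1.34504 mol; remaining = 2.26981 − 1.34504 = 0.924772 mol; mass = 0.924772 mol × 65.38 g/mol = 60.46 g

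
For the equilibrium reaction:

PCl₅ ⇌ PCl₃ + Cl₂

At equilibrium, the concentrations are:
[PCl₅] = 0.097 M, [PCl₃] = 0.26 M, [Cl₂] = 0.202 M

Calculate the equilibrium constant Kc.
K_c = 0.5414

Kc = ([PCl₃] × [Cl₂]) / ([PCl₅])
   = ((0.26)·(0.202)) / ((0.097))
   = 0.05252 / 0.097 = 0.5414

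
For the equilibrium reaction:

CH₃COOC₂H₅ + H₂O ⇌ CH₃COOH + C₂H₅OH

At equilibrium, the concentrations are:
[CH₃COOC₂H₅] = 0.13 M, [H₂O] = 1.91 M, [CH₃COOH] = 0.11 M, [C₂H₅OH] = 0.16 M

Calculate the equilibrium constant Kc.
K_c = 0.0709

Kc = ([CH₃COOH] × [C₂H₅OH]) / ([CH₃COOC₂H₅] × [H₂O])
   = ((0.11)·(0.16)) / ((0.13)·(1.91))
   = 0.0176 / 0.2483 = 0.0709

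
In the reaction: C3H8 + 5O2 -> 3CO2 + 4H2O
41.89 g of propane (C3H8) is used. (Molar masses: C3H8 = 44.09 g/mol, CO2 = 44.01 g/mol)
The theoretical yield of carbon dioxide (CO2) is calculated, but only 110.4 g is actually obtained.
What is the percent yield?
Moles of C3H8 = 41.89 g ÷ 44.09 g/mol = 0.950102 mol
Mole ratio: 3 mol CO2 / 1 mol C3H8
Moles of CO2 = 0.950102 × (3/1) = 2.85031 mol
Theoretical yield = 2.85031 mol × 44.01 g/mol = 125.44 g
Actual yield = 110.4 g
Percent yield = (110.4 / 125.44) × 100% = 88.0%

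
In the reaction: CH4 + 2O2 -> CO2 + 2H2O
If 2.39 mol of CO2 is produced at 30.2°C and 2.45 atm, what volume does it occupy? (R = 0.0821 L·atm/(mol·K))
T = 30.2°C + 273.15 = 303.35 K
V = nRT/P = (2.39 × 0.0821 × 303.35) / 2.45
V = 24.30 L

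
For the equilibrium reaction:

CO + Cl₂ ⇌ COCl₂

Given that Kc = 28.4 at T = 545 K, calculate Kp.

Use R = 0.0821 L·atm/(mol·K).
K_p = 0.6347

Δn = (moles gaseous products) − (moles gaseous reactants) = -1
T = 545 K; RT = 0.0821 × 545 = 44.7445
Kp = Kc·(RT)^Δn = 28.4 × (44.7445)^-1 = 28.4 × 0.0223491 = 0.6347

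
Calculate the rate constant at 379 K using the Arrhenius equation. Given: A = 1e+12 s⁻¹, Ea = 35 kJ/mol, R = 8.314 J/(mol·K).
1.50e+07 s⁻¹

k = A·exp(-Ea/(R·T)) = 1e+12·exp(-35000/(8.314·379)) = 1e+12·exp(-11.1076) = 1e+12·1.4998e-05 = 1.50e+07 s⁻¹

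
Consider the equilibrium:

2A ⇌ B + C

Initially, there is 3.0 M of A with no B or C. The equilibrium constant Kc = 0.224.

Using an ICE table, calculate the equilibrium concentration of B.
[B] = 0.729 M

ICE: [A] = 3.0 − 2x, [B] = [C] = x.
Kc = x²/(3.0 − 2x)² = 0.224 ⇒ √Kc = x/(3.0 − 2x).
x = √0.224·3.0/(1 + 2√0.224) = 0.47329·3.0/1.9466 = 0.72941.
[B] = x = 0.729 M.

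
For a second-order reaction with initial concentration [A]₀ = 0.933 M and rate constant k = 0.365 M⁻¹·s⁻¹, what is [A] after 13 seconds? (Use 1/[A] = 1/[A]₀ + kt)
0.1719 M

1/[A] = 1/[A]₀ + k·t = 1/0.933 + (0.365)·(13) = 1.0718 + 4.7450 = 5.8168
[A] = 1/5.8168 = 0.1719 M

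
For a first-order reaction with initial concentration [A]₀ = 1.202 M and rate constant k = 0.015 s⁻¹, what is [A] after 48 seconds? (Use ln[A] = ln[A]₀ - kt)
0.5851 M

ln[A] = ln[A]₀ - k·t = ln(1.202) - (0.015)·(48) = 0.1840 - 0.7200 = -0.5360
[A] = e^(-0.5360) = 0.5851 M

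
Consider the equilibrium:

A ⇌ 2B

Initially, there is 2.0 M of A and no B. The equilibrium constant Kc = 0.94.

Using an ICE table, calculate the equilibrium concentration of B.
[B] = 1.156 M

ICE: [A] = 2.0 − x, [B] = 2x.
Kc = (2x)²/(2.0 − x) = 0.94 ⇒ 4x² + 0.94x − 1.88 = 0.
x = (−0.94 + √(0.94² + 4·4·1.88))/(2·4) = (−0.94 + √30.964)/8 = 0.57806.
[B] = 2x = 1.156 M.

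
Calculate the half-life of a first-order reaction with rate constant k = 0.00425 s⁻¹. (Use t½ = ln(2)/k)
163.09 s

t½ = ln(2)/k = 0.6931/0.00425 = 163.09 s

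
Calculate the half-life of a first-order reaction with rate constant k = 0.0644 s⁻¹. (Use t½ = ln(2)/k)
10.76 s

t½ = ln(2)/k = 0.6931/0.0644 = 10.76 s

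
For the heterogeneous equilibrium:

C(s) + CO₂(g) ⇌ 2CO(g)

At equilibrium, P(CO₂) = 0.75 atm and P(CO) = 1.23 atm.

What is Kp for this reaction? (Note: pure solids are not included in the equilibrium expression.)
K_p = 2.017

Solid C is excluded.
Kp = P(CO)²/P(CO₂) = (1.23)²/0.75 = 1.513/0.75 = 2.017.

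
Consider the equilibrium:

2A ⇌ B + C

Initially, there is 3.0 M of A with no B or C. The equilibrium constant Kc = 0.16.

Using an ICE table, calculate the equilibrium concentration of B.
[B] = 0.667 M

ICE: [A] = 3.0 − 2x, [B] = [C] = x.
Kc = x²/(3.0 − 2x)² = 0.16 ⇒ √Kc = x/(3.0 − 2x).
x = √0.16·3.0/(1 + 2√0.16) = 0.4·3.0/1.8 = 0.66667.
[B] = x = 0.667 M.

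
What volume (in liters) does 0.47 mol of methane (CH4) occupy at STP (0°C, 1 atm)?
At STP, 1 mol of gas occupies 22.4 L
Volume = 0.47 mol × 22.4 L/mol = 10.53 L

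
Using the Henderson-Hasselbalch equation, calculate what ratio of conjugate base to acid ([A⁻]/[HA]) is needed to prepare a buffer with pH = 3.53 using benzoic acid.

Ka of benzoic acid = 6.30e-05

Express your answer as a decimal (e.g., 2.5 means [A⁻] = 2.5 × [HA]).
[A⁻]/[HA] = 0.213

pKa = −log(6.30e-05) = 4.2007. pH = pKa + log([A⁻]/[HA]). 3.53 = 4.2007 + log(ratio). log(ratio) = 3.53 − 4.2007 = -0.6707. ratio = 10^(-0.6707) = 0.213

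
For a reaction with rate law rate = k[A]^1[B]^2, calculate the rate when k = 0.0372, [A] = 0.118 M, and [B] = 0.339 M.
0.0005045 M/s

rate = k·[A]^1·[B]^2 = 0.0372·(0.118)^1·(0.339)^2 = 0.0372·0.118·0.114921 = 0.0005045 M/s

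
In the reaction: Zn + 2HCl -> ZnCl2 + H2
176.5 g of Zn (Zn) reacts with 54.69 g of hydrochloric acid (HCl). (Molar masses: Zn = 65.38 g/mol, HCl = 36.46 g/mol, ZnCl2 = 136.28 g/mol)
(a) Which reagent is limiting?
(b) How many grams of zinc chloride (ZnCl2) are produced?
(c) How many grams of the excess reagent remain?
(a) HCl, (b) 102.2 g, (c) 127.5 g

Moles of Zn = 176.5 g ÷ 65.38 g/mol = 2.6996 mol
Moles of HCl = 54.69 g ÷ 36.46 g/mol = 1.5 mol
Moles ÷ coefficient: Zn: 2.6996/1 = 2.7, HCl: 1.5/2 = 0.75
(a) HCl has the smaller value, so HCl is the limiting reagent.
(b) Moles of ZnCl2 = 1.5 mol HCl × (1/2) = 0.75 mol; mass = 0.75 mol × 136.28 g/mol = 102.2 g
(c) Zn consumed = 1.5 × (1/2) = 0.75 mol; remaining = 2.6996 − 0.75 = 1.9496 mol; mass = 1.9496 mol × 65.38 g/mol = 127.5 g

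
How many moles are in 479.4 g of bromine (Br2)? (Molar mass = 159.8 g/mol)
Moles = 479.4 g ÷ 159.8 g/mol = 3 mol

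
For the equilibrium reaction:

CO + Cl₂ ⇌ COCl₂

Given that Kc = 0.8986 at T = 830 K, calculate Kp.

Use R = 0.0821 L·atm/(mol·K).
K_p = 0.0132

Δn = (moles gaseous products) − (moles gaseous reactants) = -1
T = 830 K; RT = 0.0821 × 830 = 68.143
Kp = Kc·(RT)^Δn = 0.8986 × (68.143)^-1 = 0.8986 × 0.014675 = 0.0132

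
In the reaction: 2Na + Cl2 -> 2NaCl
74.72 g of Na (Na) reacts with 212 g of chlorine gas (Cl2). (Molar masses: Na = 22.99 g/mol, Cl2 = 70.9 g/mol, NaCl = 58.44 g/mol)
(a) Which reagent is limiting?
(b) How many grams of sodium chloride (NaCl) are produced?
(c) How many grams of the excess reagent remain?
(a) Na, (b) 189.9 g, (c) 96.78 g

Moles of Na = 74.72 g ÷ 22.99 g/mol = 3.25011 mol
Moles of Cl2 = 212 g ÷ 70.9 g/mol = 2.99013 mol
Moles ÷ coefficient: Na: 3.25011/2 = 1.625, Cl2: 2.99013/1 = 2.99
(a) Na has the smaller value, so Na is the limiting reagent.
(b) Moles of NaCl = 3.25011 mol Na × (2/2) = 3.25011 mol; mass = 3.25011 mol × 58.44 g/mol = 189.9 g
(c) Cl2 consumed = 3.25011 × (1/2) = 1.62505 mol; remaining = 2.99013 − 1.62505 = 1.36507 mol; mass = 1.36507 mol × 70.9 g/mol = 96.78 g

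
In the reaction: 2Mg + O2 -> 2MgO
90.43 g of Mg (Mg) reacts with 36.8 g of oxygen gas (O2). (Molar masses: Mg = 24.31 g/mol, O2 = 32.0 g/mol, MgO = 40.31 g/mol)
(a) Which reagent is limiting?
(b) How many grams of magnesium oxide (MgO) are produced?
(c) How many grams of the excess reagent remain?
(a) O2, (b) 92.71 g, (c) 34.52 g

Moles of Mg = 90.43 g ÷ 24.31 g/mol = 3.71987 mol
Moles of O2 = 36.8 g ÷ 32.0 g/mol = 1.15 mol
Moles ÷ coefficient: Mg: 3.71987/2 = 1.86, O2: 1.15/1 = 1.15
(a) O2 has the smaller value, so O2 is the limiting reagent.
(b) Moles of MgO = 1.15 mol O2 × (2/1) = 2.3 mol; mass = 2.3 mol × 40.31 g/mol = 92.71 g
(c) Mg consumed = 1.15 × (2/1) = 2.3 mol; remaining = 3.71987 − 2.3 = 1.41987 mol; mass = 1.41987 mol × 24.31 g/mol = 34.52 g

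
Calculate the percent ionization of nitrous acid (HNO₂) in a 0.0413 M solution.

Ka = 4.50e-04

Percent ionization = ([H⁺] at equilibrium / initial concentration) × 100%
Percent ionization = 9.91%

Let x = [H⁺]. Ka = x²/(C - x) ⇒ x² + (4.50e-04)x - (4.50e-04)(0.0413) = 0. x = 4.0919e-03. Percent = (4.0919e-03/0.0413) × 100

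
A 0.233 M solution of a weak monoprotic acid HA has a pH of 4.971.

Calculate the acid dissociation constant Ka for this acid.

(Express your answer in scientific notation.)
K_a = 4.91e-10

[H⁺] = 10^(−pH) = 10^(−4.971) = 1.069e-05 M. For HA ⇌ H⁺ + A⁻, Ka = x²/(C − x) = (1.069e-05)²/(0.233 − 1.069e-05) = 4.91e-10.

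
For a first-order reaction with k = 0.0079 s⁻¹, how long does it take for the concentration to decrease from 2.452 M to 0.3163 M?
259.24 s

From ln[A] = ln[A]₀ - k·t: t = ln([A]₀/[A])/k = ln(2.452/0.3163)/0.0079 = ln(7.7521)/0.0079 = 2.0480/0.0079 = 259.24 s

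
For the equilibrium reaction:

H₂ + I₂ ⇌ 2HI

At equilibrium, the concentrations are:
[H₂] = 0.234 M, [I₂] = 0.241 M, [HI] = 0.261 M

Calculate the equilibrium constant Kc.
K_c = 1.2079

Kc = ([HI]^2) / ([H₂] × [I₂])
   = ((0.261)^2) / ((0.234)·(0.241))
   = 0.068121 / 0.056394 = 1.2079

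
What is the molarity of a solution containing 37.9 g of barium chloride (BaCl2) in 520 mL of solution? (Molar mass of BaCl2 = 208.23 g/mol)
Moles of BaCl2 = 37.9 g ÷ 208.23 g/mol = 0.18201 mol
Volume = 520 mL = 0.52 L
Molarity = 0.18201 mol ÷ 0.52 L = 0.35 M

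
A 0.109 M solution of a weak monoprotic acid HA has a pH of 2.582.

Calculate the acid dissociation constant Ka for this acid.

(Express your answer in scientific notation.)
K_a = 6.44e-05

[H⁺] = 10^(−pH) = 10^(−2.582) = 2.618e-03 M. For HA ⇌ H⁺ + A⁻, Ka = x²/(C − x) = (2.618e-03)²/(0.109 − 2.618e-03) = 6.44e-05.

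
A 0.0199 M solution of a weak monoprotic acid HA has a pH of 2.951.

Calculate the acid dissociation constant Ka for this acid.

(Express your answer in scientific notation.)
K_a = 6.67e-05

[H⁺] = 10^(−pH) = 10^(−2.951) = 1.119e-03 M. For HA ⇌ H⁺ + A⁻, Ka = x²/(C − x) = (1.119e-03)²/(0.0199 − 1.119e-03) = 6.67e-05.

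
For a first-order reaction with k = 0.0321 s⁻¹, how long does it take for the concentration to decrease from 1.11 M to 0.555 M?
21.59 s

From ln[A] = ln[A]₀ - k·t: t = ln([A]₀/[A])/k = ln(1.11/0.555)/0.0321 = ln(2.0000)/0.0321 = 0.6931/0.0321 = 21.59 s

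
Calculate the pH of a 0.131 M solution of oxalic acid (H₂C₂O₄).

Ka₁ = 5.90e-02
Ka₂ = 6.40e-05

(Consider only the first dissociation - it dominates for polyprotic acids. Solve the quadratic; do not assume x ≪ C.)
pH = 1.20

x² + Ka₁·x − Ka₁·C = 0 with Ka₁ = 5.90e-02, C = 0.131.
x = (−Ka₁ + √(Ka₁² + 4·Ka₁·C))/2 = 6.3232e-02 M, so pH = 1.20.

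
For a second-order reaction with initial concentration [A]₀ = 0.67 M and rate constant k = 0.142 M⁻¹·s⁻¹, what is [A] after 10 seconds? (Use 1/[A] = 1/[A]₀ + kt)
0.3433 M

1/[A] = 1/[A]₀ + k·t = 1/0.67 + (0.142)·(10) = 1.4925 + 1.4200 = 2.9125
[A] = 1/2.9125 = 0.3433 M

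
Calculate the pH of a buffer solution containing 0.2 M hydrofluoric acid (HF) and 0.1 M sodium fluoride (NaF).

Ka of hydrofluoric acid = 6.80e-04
pH = 2.87

pKa = -log(6.80e-04) = 3.17. pH = pKa + log([A⁻]/[HA]) = 3.17 + log(0.1/0.2)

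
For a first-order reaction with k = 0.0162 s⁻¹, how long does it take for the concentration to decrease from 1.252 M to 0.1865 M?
117.53 s

From ln[A] = ln[A]₀ - k·t: t = ln([A]₀/[A])/k = ln(1.252/0.1865)/0.0162 = ln(6.7131)/0.0162 = 1.9041/0.0162 = 117.53 s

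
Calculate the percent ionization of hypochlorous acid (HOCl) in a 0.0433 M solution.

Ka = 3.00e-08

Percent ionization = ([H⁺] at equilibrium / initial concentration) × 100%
Percent ionization = 0.0832%

Let x = [H⁺]. Ka = x²/(C - x) ⇒ x² + (3.00e-08)x - (3.00e-08)(0.0433) = 0. x = 3.6027e-05. Percent = (3.6027e-05/0.0433) × 100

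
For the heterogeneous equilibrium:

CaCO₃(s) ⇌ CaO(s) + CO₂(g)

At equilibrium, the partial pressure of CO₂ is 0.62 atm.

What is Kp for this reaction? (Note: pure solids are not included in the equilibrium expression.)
K_p = 0.62

Solids (CaCO₃, CaO) have activity 1 and are excluded.
Kp = P(CO₂) = 0.62.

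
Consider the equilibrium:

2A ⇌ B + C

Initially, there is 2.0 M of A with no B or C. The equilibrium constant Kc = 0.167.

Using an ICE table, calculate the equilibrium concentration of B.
[B] = 0.450 M

ICE: [A] = 2.0 − 2x, [B] = [C] = x.
Kc = x²/(2.0 − 2x)² = 0.167 ⇒ √Kc = x/(2.0 − 2x).
x = √0.167·2.0/(1 + 2√0.167) = 0.40866·2.0/1.8173 = 0.44974.
[B] = x = 0.450 M.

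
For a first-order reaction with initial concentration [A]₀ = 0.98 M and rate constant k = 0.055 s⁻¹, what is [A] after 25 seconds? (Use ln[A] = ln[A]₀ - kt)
0.2478 M

ln[A] = ln[A]₀ - k·t = ln(0.98) - (0.055)·(25) = -0.0202 - 1.3750 = -1.3952
[A] = e^(-1.3952) = 0.2478 M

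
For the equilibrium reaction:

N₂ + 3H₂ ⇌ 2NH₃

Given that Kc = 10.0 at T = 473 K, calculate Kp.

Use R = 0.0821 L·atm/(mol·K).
K_p = 0.0066

Δn = (moles gaseous products) − (moles gaseous reactants) = -2
T = 473 K; RT = 0.0821 × 473 = 38.8333
Kp = Kc·(RT)^Δn = 10.0 × (38.8333)^-2 = 10.0 × 0.000663119 = 0.0066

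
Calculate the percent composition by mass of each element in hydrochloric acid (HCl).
H: 2.76%, Cl: 97.23%

Molar mass of HCl = 36.46 g/mol
% H = (1 × 1.008) / 36.46 × 100% = 1.008 / 36.46 × 100% = 2.76%
% Cl = (1 × 35.45) / 36.46 × 100% = 35.45 / 36.46 × 100% = 97.23%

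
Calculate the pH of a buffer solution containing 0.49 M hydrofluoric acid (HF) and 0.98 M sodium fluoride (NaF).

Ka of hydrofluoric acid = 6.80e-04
pH = 3.47

pKa = -log(6.80e-04) = 3.17. pH = pKa + log([A⁻]/[HA]) = 3.17 + log(0.98/0.49)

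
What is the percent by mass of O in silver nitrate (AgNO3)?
Mass of O in formula = 16.0 × 3 = 48 g/mol
Molar mass = 169.88 g/mol
% O = (48/169.88) × 100% = 28.26%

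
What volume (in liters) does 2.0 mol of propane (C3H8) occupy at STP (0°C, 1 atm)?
At STP, 1 mol of gas occupies 22.4 L
Volume = 2.0 mol × 22.4 L/mol = 44.80 L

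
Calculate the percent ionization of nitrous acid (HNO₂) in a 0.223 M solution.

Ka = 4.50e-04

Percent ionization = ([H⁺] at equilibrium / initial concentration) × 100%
Percent ionization = 4.39%

Let x = [H⁺]. Ka = x²/(C - x) ⇒ x² + (4.50e-04)x - (4.50e-04)(0.223) = 0. x = 9.7950e-03. Percent = (9.7950e-03/0.223) × 100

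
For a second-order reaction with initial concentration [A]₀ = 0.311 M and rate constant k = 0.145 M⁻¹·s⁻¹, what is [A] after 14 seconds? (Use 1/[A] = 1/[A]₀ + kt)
0.1906 M

1/[A] = 1/[A]₀ + k·t = 1/0.311 + (0.145)·(14) = 3.2154 + 2.0300 = 5.2454
[A] = 1/5.2454 = 0.1906 M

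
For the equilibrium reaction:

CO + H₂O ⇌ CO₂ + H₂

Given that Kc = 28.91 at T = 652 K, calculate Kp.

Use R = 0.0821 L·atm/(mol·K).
K_p = 28.9100

Δn = (moles gaseous products) − (moles gaseous reactants) = 0
T = 652 K; RT = 0.0821 × 652 = 53.5292
Kp = Kc·(RT)^Δn = 28.91 × (53.5292)^0 = 28.91 × 1 = 28.9100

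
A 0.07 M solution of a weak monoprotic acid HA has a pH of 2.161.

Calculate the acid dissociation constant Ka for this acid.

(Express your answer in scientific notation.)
K_a = 7.55e-04

[H⁺] = 10^(−pH) = 10^(−2.161) = 6.902e-03 M. For HA ⇌ H⁺ + A⁻, Ka = x²/(C − x) = (6.902e-03)²/(0.07 − 6.902e-03) = 7.55e-04.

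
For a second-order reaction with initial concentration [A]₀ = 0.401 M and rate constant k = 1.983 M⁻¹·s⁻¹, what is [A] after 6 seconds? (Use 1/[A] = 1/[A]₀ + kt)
0.0695 M

1/[A] = 1/[A]₀ + k·t = 1/0.401 + (1.983)·(6) = 2.4938 + 11.8980 = 14.3918
[A] = 1/14.3918 = 0.0695 M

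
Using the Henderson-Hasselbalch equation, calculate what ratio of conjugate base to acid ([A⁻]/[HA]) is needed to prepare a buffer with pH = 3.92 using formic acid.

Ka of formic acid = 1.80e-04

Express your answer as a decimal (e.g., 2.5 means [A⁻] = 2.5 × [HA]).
[A⁻]/[HA] = 1.497

pKa = −log(1.80e-04) = 3.7447. pH = pKa + log([A⁻]/[HA]). 3.92 = 3.7447 + log(ratio). log(ratio) = 3.92 − 3.7447 = 0.1753. ratio = 10^(0.1753) = 1.497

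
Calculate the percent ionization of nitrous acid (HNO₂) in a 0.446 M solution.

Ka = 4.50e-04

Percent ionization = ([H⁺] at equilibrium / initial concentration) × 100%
Percent ionization = 3.13%

Let x = [H⁺]. Ka = x²/(C - x) ⇒ x² + (4.50e-04)x - (4.50e-04)(0.446) = 0. x = 1.3944e-02. Percent = (1.3944e-02/0.446) × 100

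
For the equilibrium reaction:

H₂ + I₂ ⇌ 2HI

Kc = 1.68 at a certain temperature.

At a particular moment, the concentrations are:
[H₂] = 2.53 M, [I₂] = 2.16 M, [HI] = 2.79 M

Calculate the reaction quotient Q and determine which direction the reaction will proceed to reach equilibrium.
Q = 1.424, Q < K, reaction proceeds forward (toward products)

Q = ([HI]^2) / ([H₂] × [I₂])
  = ((2.79)^2) / ((2.53)·(2.16)) = 7.7841/5.4648 = 1.424
Since Q = 1.424 < Kc = 1.68, the reaction proceeds forward (toward products) to reach equilibrium.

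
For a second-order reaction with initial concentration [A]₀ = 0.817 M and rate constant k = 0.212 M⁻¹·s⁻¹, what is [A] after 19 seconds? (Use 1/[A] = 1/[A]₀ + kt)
0.1904 M

1/[A] = 1/[A]₀ + k·t = 1/0.817 + (0.212)·(19) = 1.2240 + 4.0280 = 5.2520
[A] = 1/5.2520 = 0.1904 M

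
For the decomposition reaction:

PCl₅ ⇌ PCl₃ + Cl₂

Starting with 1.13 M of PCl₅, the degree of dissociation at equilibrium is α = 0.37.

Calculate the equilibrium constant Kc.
K_c = 0.2456

x = α·[A]₀ = 0.37 × 1.13 = 0.4181 M dissociated.
At eq: [PCl₅] = 1.13 − 0.4181 = 0.7119 M; [PCl₃] = [Cl₂] = x = 0.4181 M.
Kc = [PCl₃][Cl₂]/[PCl₅] = (0.4181)²/0.7119 = 0.2456.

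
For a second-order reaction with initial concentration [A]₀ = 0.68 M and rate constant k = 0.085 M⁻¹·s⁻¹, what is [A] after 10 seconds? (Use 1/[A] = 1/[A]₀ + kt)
0.4309 M

1/[A] = 1/[A]₀ + k·t = 1/0.68 + (0.085)·(10) = 1.4706 + 0.8500 = 2.3206
[A] = 1/2.3206 = 0.4309 M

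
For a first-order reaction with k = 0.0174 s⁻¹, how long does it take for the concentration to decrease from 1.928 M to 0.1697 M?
139.67 s

From ln[A] = ln[A]₀ - k·t: t = ln([A]₀/[A])/k = ln(1.928/0.1697)/0.0174 = ln(11.3612)/0.0174 = 2.4302/0.0174 = 139.67 s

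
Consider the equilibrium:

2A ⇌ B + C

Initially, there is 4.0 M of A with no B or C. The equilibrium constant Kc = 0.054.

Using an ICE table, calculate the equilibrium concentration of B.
[B] = 0.635 M

ICE: [A] = 4.0 − 2x, [B] = [C] = x.
Kc = x²/(4.0 − 2x)² = 0.054 ⇒ √Kc = x/(4.0 − 2x).
x = √0.054·4.0/(1 + 2√0.054) = 0.23238·4.0/1.4648 = 0.63459.
[B] = x = 0.635 M.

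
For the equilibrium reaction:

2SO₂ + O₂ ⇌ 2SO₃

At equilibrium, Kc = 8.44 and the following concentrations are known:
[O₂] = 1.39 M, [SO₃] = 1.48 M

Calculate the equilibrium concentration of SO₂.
[SO₂] = 0.4321 M

Kc = ([SO₃]^2) / ([SO₂]^2 × [O₂]) = 8.44
[SO₂]^2 = (product terms)/(Kc · other reactant terms) = 2.1904 / (8.44 · 1.39) = 0.18671
[SO₂] = (0.18671)^(1/2) = 0.4321 M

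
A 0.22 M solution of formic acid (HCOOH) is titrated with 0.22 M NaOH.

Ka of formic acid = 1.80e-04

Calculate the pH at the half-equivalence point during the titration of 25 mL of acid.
pH = pKa = 3.74

At the half-equivalence point, [HA] = [A⁻], so by Henderson–Hasselbalch pH = pKa + log(1) = pKa.
pKa = −log(1.80e-04) = 3.74.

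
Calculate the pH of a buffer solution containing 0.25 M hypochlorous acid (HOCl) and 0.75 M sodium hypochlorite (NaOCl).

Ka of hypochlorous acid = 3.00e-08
pH = 8.00

pKa = -log(3.00e-08) = 7.52. pH = pKa + log([A⁻]/[HA]) = 7.52 + log(0.75/0.25)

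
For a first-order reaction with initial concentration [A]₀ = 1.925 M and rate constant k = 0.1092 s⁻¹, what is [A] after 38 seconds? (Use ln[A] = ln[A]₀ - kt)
0.0304 M

ln[A] = ln[A]₀ - k·t = ln(1.925) - (0.1092)·(38) = 0.6549 - 4.1496 = -3.4947
[A] = e^(-3.4947) = 0.0304 M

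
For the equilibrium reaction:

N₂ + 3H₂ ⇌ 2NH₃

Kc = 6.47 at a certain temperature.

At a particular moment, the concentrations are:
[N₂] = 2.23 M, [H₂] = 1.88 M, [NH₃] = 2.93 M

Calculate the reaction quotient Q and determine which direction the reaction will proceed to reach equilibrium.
Q = 0.579, Q < K, reaction proceeds forward (toward products)

Q = ([NH₃]^2) / ([N₂] × [H₂]^3)
  = ((2.93)^2) / ((2.23)·(1.88)^3) = 8.5849/14.818 = 0.5794
Since Q = 0.5794 < Kc = 6.47, the reaction proceeds forward (toward products) to reach equilibrium.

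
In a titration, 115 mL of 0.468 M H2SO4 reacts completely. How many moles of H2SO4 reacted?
Moles = Molarity × Volume (L)
Moles = 0.468 M × 0.115 L = 0.05382 mol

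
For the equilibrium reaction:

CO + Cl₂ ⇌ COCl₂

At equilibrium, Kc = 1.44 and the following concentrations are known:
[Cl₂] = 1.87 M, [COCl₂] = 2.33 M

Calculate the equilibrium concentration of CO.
[CO] = 0.8653 M

Kc = ([COCl₂]) / ([CO] × [Cl₂]) = 1.44
[CO]^1 = (product terms)/(Kc · other reactant terms) = 2.33 / (1.44 · 1.87) = 0.86527
[CO] = 0.8653 M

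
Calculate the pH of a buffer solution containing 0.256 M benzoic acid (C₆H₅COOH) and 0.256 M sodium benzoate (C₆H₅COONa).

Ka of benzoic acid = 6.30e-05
pH = 4.20

pKa = -log(6.30e-05) = 4.20. pH = pKa + log([A⁻]/[HA]) = 4.20 + log(0.256/0.256)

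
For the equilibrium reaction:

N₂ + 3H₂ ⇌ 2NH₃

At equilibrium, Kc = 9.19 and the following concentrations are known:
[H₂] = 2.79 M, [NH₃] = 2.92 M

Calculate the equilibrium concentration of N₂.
[N₂] = 0.0427 M

Kc = ([NH₃]^2) / ([N₂] × [H₂]^3) = 9.19
[N₂]^1 = (product terms)/(Kc · other reactant terms) = 8.5264 / (9.19 · 21.718) = 0.042721
[N₂] = 0.0427 M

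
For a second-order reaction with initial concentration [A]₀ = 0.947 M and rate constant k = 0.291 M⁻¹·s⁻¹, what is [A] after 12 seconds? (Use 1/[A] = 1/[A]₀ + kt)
0.2199 M

1/[A] = 1/[A]₀ + k·t = 1/0.947 + (0.291)·(12) = 1.0560 + 3.4920 = 4.5480
[A] = 1/4.5480 = 0.2199 M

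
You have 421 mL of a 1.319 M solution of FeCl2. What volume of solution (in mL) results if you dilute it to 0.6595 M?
Using M₁V₁ = M₂V₂:
1.319 × 421 = 0.6595 × V₂
V₂ = (1.319 × 421) / 0.6595 = 842 mL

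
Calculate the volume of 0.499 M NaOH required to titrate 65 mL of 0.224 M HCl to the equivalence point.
V_{base} = 29.2 mL

At equivalence: moles acid = moles base.
moles HCl = 0.224 M × 0.065 L = 0.01456 mol
V_NaOH = 0.01456 mol ÷ 0.499 M = 0.02918 L = 29.2 mL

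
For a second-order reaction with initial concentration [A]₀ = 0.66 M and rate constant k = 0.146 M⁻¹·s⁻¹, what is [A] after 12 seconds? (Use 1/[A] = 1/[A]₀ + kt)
0.3061 M

1/[A] = 1/[A]₀ + k·t = 1/0.66 + (0.146)·(12) = 1.5152 + 1.7520 = 3.2672
[A] = 1/3.2672 = 0.3061 M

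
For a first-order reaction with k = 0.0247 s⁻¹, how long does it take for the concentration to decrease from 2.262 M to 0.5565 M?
56.77 s

From ln[A] = ln[A]₀ - k·t: t = ln([A]₀/[A])/k = ln(2.262/0.5565)/0.0247 = ln(4.0647)/0.0247 = 1.4023/0.0247 = 56.77 s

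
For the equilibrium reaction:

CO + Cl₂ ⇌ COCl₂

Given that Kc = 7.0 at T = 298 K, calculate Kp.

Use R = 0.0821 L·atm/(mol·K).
K_p = 0.2861

Δn = (moles gaseous products) − (moles gaseous reactants) = -1
T = 298 K; RT = 0.0821 × 298 = 24.4658
Kp = Kc·(RT)^Δn = 7.0 × (24.4658)^-1 = 7.0 × 0.0408734 = 0.2861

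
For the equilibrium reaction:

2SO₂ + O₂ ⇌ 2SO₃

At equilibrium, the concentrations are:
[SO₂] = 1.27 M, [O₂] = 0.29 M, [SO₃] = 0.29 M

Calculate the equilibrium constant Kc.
K_c = 0.1798

Kc = ([SO₃]^2) / ([SO₂]^2 × [O₂])
   = ((0.29)^2) / ((1.27)^2·(0.29))
   = 0.0841 / 0.46774 = 0.1798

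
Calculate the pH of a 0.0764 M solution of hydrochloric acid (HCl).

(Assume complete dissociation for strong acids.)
pH = 1.12

[H⁺] = 0.0764 M for strong acid. pH = -log[H⁺] = -log(0.0764)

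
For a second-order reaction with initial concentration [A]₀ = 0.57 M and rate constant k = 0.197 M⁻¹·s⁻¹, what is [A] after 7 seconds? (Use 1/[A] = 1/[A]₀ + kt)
0.3191 M

1/[A] = 1/[A]₀ + k·t = 1/0.57 + (0.197)·(7) = 1.7544 + 1.3790 = 3.1334
[A] = 1/3.1334 = 0.3191 M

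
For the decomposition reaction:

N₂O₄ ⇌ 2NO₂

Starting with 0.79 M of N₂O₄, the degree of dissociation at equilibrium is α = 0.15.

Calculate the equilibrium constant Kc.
K_c = 0.0836

x = α·[A]₀ = 0.15 × 0.79 = 0.1185 M dissociated.
At eq: [N₂O₄] = 0.79 − 0.1185 = 0.6715 M; [NO₂] = 2x = 0.237 M.
Kc = [NO₂]²/[N₂O₄] = (0.237)²/0.6715 = 0.08365.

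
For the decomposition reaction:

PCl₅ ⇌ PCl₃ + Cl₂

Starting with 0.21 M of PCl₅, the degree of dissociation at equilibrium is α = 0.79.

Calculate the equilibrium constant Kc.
K_c = 0.6241

x = α·[A]₀ = 0.79 × 0.21 = 0.1659 M dissociated.
At eq: [PCl₅] = 0.21 − 0.1659 = 0.0441 M; [PCl₃] = [Cl₂] = x = 0.1659 M.
Kc = [PCl₃][Cl₂]/[PCl₅] = (0.1659)²/0.0441 = 0.6241.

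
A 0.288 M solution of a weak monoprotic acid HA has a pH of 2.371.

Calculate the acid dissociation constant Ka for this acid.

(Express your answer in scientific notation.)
K_a = 6.38e-05

[H⁺] = 10^(−pH) = 10^(−2.371) = 4.256e-03 M. For HA ⇌ H⁺ + A⁻, Ka = x²/(C − x) = (4.256e-03)²/(0.288 − 4.256e-03) = 6.38e-05.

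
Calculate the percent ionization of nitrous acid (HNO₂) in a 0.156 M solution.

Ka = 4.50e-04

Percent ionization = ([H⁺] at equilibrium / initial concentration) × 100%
Percent ionization = 5.23%

Let x = [H⁺]. Ka = x²/(C - x) ⇒ x² + (4.50e-04)x - (4.50e-04)(0.156) = 0. x = 8.1566e-03. Percent = (8.1566e-03/0.156) × 100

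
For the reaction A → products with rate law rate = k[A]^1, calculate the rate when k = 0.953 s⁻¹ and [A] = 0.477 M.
0.4546 M/s

rate = k·[A]^1 = 0.953·(0.477)^1 = 0.953·0.477 = 0.4546 M/s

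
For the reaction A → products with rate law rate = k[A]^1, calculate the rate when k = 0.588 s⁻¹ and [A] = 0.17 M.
0.09996 M/s

rate = k·[A]^1 = 0.588·(0.17)^1 = 0.588·0.17 = 0.09996 M/s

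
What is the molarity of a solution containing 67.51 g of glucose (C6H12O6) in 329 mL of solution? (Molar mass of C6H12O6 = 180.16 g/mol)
Moles of C6H12O6 = 67.51 g ÷ 180.16 g/mol = 0.374722 mol
Volume = 329 mL = 0.329 L
Molarity = 0.374722 mol ÷ 0.329 L = 1.139 M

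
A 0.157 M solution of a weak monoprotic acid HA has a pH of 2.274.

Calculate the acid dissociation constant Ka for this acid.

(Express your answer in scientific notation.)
K_a = 1.87e-04

[H⁺] = 10^(−pH) = 10^(−2.274) = 5.321e-03 M. For HA ⇌ H⁺ + A⁻, Ka = x²/(C − x) = (5.321e-03)²/(0.157 − 5.321e-03) = 1.87e-04.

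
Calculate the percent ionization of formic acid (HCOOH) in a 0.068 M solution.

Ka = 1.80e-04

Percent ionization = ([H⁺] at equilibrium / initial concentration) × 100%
Percent ionization = 5.01%

Let x = [H⁺]. Ka = x²/(C - x) ⇒ x² + (1.80e-04)x - (1.80e-04)(0.068) = 0. x = 3.4097e-03. Percent = (3.4097e-03/0.068) × 100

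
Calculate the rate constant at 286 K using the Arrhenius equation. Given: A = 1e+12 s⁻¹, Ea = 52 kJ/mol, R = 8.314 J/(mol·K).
3.18e+02 s⁻¹

k = A·exp(-Ea/(R·T)) = 1e+12·exp(-52000/(8.314·286)) = 1e+12·exp(-21.8689) = 1e+12·3.1802e-10 = 3.18e+02 s⁻¹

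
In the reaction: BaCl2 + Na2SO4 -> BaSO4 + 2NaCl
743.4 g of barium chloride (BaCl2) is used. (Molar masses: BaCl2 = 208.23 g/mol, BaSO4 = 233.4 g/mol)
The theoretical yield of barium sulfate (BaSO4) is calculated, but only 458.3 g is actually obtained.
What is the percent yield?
Moles of BaCl2 = 743.4 g ÷ 208.23 g/mol = 3.57009 mol
Mole ratio: 1 mol BaSO4 / 1 mol BaCl2
Moles of BaSO4 = 3.57009 × (1/1) = 3.57009 mol
Theoretical yield = 3.57009 mol × 233.4 g/mol = 833.26 g
Actual yield = 458.3 g
Percent yield = (458.3 / 833.26) × 100% = 55.0%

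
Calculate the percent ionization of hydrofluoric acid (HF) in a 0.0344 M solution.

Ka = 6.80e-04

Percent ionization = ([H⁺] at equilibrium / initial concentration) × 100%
Percent ionization = 13.1%

Let x = [H⁺]. Ka = x²/(C - x) ⇒ x² + (6.80e-04)x - (6.80e-04)(0.0344) = 0. x = 4.5085e-03. Percent = (4.5085e-03/0.0344) × 100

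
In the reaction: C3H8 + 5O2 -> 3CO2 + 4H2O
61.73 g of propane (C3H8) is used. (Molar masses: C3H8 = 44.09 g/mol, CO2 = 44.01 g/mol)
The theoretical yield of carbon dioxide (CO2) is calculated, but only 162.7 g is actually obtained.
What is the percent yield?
Moles of C3H8 = 61.73 g ÷ 44.09 g/mol = 1.40009 mol
Mole ratio: 3 mol CO2 / 1 mol C3H8
Moles of CO2 = 1.40009 × (3/1) = 4.20027 mol
Theoretical yield = 4.20027 mol × 44.01 g/mol = 184.85 g
Actual yield = 162.7 g
Percent yield = (162.7 / 184.85) × 100% = 88.0%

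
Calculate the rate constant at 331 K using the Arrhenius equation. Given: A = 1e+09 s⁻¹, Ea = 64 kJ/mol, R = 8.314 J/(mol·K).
7.94e-02 s⁻¹

k = A·exp(-Ea/(R·T)) = 1e+09·exp(-64000/(8.314·331)) = 1e+09·exp(-23.2564) = 1e+09·7.9412e-11 = 7.94e-02 s⁻¹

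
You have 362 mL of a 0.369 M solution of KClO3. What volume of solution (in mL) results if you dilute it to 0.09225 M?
Using M₁V₁ = M₂V₂:
0.369 × 362 = 0.09225 × V₂
V₂ = (0.369 × 362) / 0.09225 = 1448 mL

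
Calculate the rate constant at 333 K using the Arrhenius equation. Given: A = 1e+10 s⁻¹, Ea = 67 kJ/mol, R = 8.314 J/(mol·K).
3.09e-01 s⁻¹

k = A·exp(-Ea/(R·T)) = 1e+10·exp(-67000/(8.314·333)) = 1e+10·exp(-24.2003) = 1e+10·3.0899e-11 = 3.09e-01 s⁻¹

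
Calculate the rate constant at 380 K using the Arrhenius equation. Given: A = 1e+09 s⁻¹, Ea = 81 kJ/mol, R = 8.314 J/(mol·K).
7.33e-03 s⁻¹

k = A·exp(-Ea/(R·T)) = 1e+09·exp(-81000/(8.314·380)) = 1e+09·exp(-25.6384) = 1e+09·7.3345e-12 = 7.33e-03 s⁻¹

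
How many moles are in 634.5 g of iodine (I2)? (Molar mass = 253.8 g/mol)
Moles = 634.5 g ÷ 253.8 g/mol = 2.5 mol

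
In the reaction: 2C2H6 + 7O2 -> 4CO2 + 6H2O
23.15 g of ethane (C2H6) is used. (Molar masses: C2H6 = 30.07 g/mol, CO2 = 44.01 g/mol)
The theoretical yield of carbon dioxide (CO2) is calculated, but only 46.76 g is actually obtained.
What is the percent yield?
Moles of C2H6 = 23.15 g ÷ 30.07 g/mol = 0.76987 mol
Mole ratio: 4 mol CO2 / 2 mol C2H6
Moles of CO2 = 0.76987 × (4/2) = 1.53974 mol
Theoretical yield = 1.53974 mol × 44.01 g/mol = 67.764 g
Actual yield = 46.76 g
Percent yield = (46.76 / 67.764) × 100% = 69.0%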